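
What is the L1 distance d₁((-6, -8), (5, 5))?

Σ|x_i - y_i| = |-6 - 5| + |-8 - 5| = 11 + 13 = 24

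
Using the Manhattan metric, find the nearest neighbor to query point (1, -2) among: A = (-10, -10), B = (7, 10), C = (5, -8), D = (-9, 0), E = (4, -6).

Distances: d(A) = 19, d(B) = 18, d(C) = 10, d(D) = 12, d(E) = 7. Nearest: E = (4, -6) with distance 7.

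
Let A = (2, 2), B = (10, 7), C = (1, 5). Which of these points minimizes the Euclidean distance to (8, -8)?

Distances: d(A) ≈ 11.6619, d(B) ≈ 15.1327, d(C) ≈ 14.7648. Nearest: A = (2, 2) with distance 11.6619.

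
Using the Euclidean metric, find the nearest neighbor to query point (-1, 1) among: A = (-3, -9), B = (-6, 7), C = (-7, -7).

Distances: d(A) ≈ 10.198, d(B) ≈ 7.8102, d(C) = 10. Nearest: B = (-6, 7) with distance 7.8102.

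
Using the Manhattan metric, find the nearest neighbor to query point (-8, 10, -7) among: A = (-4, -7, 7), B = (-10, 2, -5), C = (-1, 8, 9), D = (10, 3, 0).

Distances: d(A) = 35, d(B) = 12, d(C) = 25, d(D) = 32. Nearest: B = (-10, 2, -5) with distance 12.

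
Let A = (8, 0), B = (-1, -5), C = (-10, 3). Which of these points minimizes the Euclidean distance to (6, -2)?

Distances: d(A) ≈ 2.8284, d(B) ≈ 7.6158, d(C) ≈ 16.7631. Nearest: A = (8, 0) with distance 2.8284.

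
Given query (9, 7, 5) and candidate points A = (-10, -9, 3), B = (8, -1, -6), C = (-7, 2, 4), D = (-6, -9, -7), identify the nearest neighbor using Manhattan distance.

Distances: d(A) = 37, d(B) = 20, d(C) = 22, d(D) = 43. Nearest: B = (8, -1, -6) with distance 20.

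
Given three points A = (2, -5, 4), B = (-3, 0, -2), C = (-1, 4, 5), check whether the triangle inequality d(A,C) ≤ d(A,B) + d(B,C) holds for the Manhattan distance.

d(A,B) = 5 + 5 + 6 = 16, d(B,C) = 2 + 4 + 7 = 13, d(A,C) = 3 + 9 + 1 = 13.
d(A,C) = 13 ≤ 16 + 13 = 29. Triangle inequality is satisfied.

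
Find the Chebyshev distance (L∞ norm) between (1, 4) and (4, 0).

max(|x_i - y_i|) = max(|1 - 4|, |4 - 0|) = max(3, 4) = 4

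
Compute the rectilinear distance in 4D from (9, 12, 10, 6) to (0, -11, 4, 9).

Σ|x_i - y_i| = |9 - 0| + |12 - (-11)| + |10 - 4| + |6 - 9| = 9 + 23 + 6 + 3 = 41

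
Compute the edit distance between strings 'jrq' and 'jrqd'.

Let D[i][j] be the edit distance between the first i characters of 'jrq' and the first j characters of 'jrqd', with D[i][0] = i, D[0][j] = j, and D[i][j] = D[i-1][j-1] if the characters match, else 1 + min(D[i-1][j], D[i][j-1], D[i-1][j-1]). Filling the table (rows: prefixes of 'jrq', columns: prefixes of 'jrqd'):
     ε  j  r  q  d
  ε  0  1  2  3  4
  j  1  0  1  2  3
  r  2  1  0  1  2
  q  3  2  1  0  1
The bottom-right entry gives D[3][4] = 1, so no sequence of fewer than 1 edit works. Backtracking through the table gives one optimal edit sequence (1 edit):
  jrq → jrqd (ins d @4)
Edit distance = 1.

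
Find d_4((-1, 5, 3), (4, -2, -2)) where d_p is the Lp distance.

(Σ|x_i - y_i|^4)^(1/4) = (|-1 - 4|^4 + |5 - (-2)|^4 + |3 - (-2)|^4)^(1/4)
= (5^4 + 7^4 + 5^4)^(1/4) = (625 + 2401 + 625)^(1/4) = (3651)^(1/4) ≈ 7.7733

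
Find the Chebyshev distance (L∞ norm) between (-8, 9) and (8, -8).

max(|x_i - y_i|) = max(|-8 - 8|, |9 - (-8)|) = max(16, 17) = 17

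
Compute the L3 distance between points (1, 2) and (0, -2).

(Σ|x_i - y_i|^3)^(1/3) = (|1 - 0|^3 + |2 - (-2)|^3)^(1/3)
= (1^3 + 4^3)^(1/3) = (1 + 64)^(1/3) = (65)^(1/3) ≈ 4.0207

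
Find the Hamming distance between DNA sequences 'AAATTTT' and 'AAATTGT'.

Differing positions: 6. Hamming distance = 1.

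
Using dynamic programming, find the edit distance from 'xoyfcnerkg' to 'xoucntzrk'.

Let D[i][j] be the edit distance between the first i characters of 'xoyfcnerkg' and the first j characters of 'xoucntzrk', with D[i][0] = i, D[0][j] = j, and D[i][j] = D[i-1][j-1] if the characters match, else 1 + min(D[i-1][j], D[i][j-1], D[i-1][j-1]). Filling the table (rows: prefixes of 'xoyfcnerkg', columns: prefixes of 'xoucntzrk'):
     ε  x  o  u  c  n  t  z  r  k
  ε  0  1  2  3  4  5  6  7  8  9
  x  1  0  1  2  3  4  5  6  7  8
  o  2  1  0  1  2  3  4  5  6  7
  y  3  2  1  1  2  3  4  5  6  7
  f  4  3  2  2  2  3  4  5  6  7
  c  5  4  3  3  2  3  4  5  6  7
  n  6  5  4  4  3  2  3  4  5  6
  e  7  6  5  5  4  3  3  4  5  6
  r  8  7  6  6  5  4  4  4  4  5
  k  9  8  7  7  6  5  5  5  5  4
  g 10  9  8  8  7  6  6  6  6  5
The bottom-right entry gives D[10][9] = 5, so no sequence of fewer than 5 edits works. Backtracking through the table gives one optimal edit sequence (5 edits):
  xoyfcnerkg → xofcnerkg (del y @3)
  xofcnerkg → xoucnerkg (sub f→u @3)
  xoucnerkg → xoucnterkg (ins t @6)
  xoucnterkg → xoucntzrkg (sub e→z @7)
  xoucntzrkg → xoucntzrk (del g @10)
Edit distance = 5.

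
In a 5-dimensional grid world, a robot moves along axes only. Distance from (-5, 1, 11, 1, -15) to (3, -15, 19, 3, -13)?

Σ|x_i - y_i| = |-5 - 3| + |1 - (-15)| + |11 - 19| + |1 - 3| + |-15 - (-13)| = 8 + 16 + 8 + 2 + 2 = 36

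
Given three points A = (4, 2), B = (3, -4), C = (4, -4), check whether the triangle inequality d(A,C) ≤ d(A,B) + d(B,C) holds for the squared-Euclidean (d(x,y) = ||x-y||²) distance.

d(A,B) = 1² + 6² = 37, d(B,C) = 1² + 0² = 1, d(A,C) = 0² + 6² = 36.
d(A,C) = 36 ≤ 37 + 1 = 38. Triangle inequality is satisfied.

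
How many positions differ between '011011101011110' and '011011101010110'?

Differing positions: 12. Hamming distance = 1.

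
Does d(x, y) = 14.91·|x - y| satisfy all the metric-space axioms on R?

Yes. Since |x - y| is a metric on R and 14.91 > 0, the positive scalar multiple 14.91·|x - y| is also a metric: scaling by a positive constant preserves non-negativity, identity (d=0 ⟺ |x-y|=0 ⟺ x=y), symmetry, and the triangle inequality.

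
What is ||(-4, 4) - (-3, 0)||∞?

max(|x_i - y_i|) = max(|-4 - (-3)|, |4 - 0|) = max(1, 4) = 4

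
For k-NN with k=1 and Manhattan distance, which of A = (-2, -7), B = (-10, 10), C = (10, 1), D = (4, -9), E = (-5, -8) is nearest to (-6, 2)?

Distances: d(A) = 13, d(B) = 12, d(C) = 17, d(D) = 21, d(E) = 11. Nearest: E = (-5, -8) with distance 11.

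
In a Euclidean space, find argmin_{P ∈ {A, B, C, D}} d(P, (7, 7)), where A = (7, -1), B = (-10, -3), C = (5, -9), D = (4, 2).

Distances: d(A) = 8, d(B) ≈ 19.7231, d(C) ≈ 16.1245, d(D) ≈ 5.831. Nearest: D = (4, 2) with distance 5.831.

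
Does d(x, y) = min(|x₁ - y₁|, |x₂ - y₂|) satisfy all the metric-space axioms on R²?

No. d fails identity of indiscernibles: take x = (4, 0) and y = (4, 7). Then d(x,y) = min(|4 - 4|, |0 - 7|) = min(0, 7) = 0, yet x ≠ y.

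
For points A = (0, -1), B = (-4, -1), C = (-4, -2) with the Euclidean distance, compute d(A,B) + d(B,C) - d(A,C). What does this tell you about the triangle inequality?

d(A,B) = √(4² + 0²) = √16 = 4, d(B,C) = √(0² + 1²) = √1 = 1, d(A,C) = √(4² + 1²) = √17 ≈ 4.1231.
d(A,B) + d(B,C) - d(A,C) = 4 + 1 - 4.1231 = 5 - 4.1231 = 0.8769 (to 4 decimal places). This is ≥ 0, so the triangle inequality holds for these points.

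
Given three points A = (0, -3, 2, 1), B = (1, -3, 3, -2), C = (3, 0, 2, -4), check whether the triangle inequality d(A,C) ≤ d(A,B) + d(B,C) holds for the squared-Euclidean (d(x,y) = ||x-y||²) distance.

d(A,B) = 1² + 0² + 1² + 3² = 11, d(B,C) = 2² + 3² + 1² + 2² = 18, d(A,C) = 3² + 3² + 0² + 5² = 43.
d(A,C) = 43 > 11 + 18 = 29. Triangle inequality is VIOLATED. (Squared-Euclidean is not a metric — this is a counterexample.)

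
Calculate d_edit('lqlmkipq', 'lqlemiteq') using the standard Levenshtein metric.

Let D[i][j] be the edit distance between the first i characters of 'lqlmkipq' and the first j characters of 'lqlemiteq', with D[i][0] = i, D[0][j] = j, and D[i][j] = D[i-1][j-1] if the characters match, else 1 + min(D[i-1][j], D[i][j-1], D[i-1][j-1]). Filling the table (rows: prefixes of 'lqlmkipq', columns: prefixes of 'lqlemiteq'):
     ε  l  q  l  e  m  i  t  e  q
  ε  0  1  2  3  4  5  6  7  8  9
  l  1  0  1  2  3  4  5  6  7  8
  q  2  1  0  1  2  3  4  5  6  7
  l  3  2  1  0  1  2  3  4  5  6
  m  4  3  2  1  1  1  2  3  4  5
  k  5  4  3  2  2  2  2  3  4  5
  i  6  5  4  3  3  3  2  3  4  5
  p  7  6  5  4  4  4  3  3  4  5
  q  8  7  6  5  5  5  4  4  4  4
The bottom-right entry gives D[8][9] = 4, so no sequence of fewer than 4 edits works. Backtracking through the table gives one optimal edit sequence (4 edits):
  lqlmkipq → lqlemkipq (ins e @4)
  lqlemkipq → lqlemiipq (sub k→i @6)
  lqlemiipq → lqlemitpq (sub i→t @7)
  lqlemitpq → lqlemiteq (sub p→e @8)
Edit distance = 4.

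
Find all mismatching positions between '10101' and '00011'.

Differing positions: 1, 3, 4. Hamming distance = 3.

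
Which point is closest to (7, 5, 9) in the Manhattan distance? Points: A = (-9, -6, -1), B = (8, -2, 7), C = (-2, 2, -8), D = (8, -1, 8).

Distances: d(A) = 37, d(B) = 10, d(C) = 29, d(D) = 8. Nearest: D = (8, -1, 8) with distance 8.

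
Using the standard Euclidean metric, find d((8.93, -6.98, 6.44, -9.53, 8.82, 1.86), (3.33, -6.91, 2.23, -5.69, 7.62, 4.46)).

√(Σ(x_i - y_i)²) = √((8.93 - 3.33)² + (-6.98 - (-6.91))² + (6.44 - 2.23)² + (-9.53 - (-5.69))² + (8.82 - 7.62)² + (1.86 - 4.46)²)
= √(5.6² + (-0.07)² + 4.21² + (-3.84)² + 1.2² + (-2.6)²) = √(31.36 + 0.0049 + 17.7241 + 14.7456 + 1.44 + 6.76) = √72.0346 ≈ 8.4873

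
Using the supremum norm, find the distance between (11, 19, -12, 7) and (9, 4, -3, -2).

max(|x_i - y_i|) = max(|11 - 9|, |19 - 4|, |-12 - (-3)|, |7 - (-2)|) = max(2, 15, 9, 9) = 15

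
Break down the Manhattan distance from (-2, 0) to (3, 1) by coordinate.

Σ|x_i - y_i| = |-2 - 3| + |0 - 1| = 5 + 1 = 6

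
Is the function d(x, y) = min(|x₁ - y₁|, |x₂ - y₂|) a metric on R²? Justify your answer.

No. d fails identity of indiscernibles: take x = (-2, 0) and y = (-2, 9). Then d(x,y) = min(|-2 - (-2)|, |0 - 9|) = min(0, 9) = 0, yet x ≠ y.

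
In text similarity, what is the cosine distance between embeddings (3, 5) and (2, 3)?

With u = (3, 5), v = (2, 3):
u·v = 3·2 + 5·3 = 6 + 15 = 21.
|u| = √(3² + 5²) = √34, |v| = √(2² + 3²) = √13, so |u||v| = √(34·13) = √442.
cos θ = (u·v)/(|u||v|) = 21/√442 ≈ 0.9989
Cosine distance = 1 - cos θ ≈ 1 - 0.9989 = 0.0011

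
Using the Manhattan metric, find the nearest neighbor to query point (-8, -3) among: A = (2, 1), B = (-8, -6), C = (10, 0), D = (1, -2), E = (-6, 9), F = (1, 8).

Distances: d(A) = 14, d(B) = 3, d(C) = 21, d(D) = 10, d(E) = 14, d(F) = 20. Nearest: B = (-8, -6) with distance 3.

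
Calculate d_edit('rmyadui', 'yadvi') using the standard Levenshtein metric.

Let D[i][j] be the edit distance between the first i characters of 'rmyadui' and the first j characters of 'yadvi', with D[i][0] = i, D[0][j] = j, and D[i][j] = D[i-1][j-1] if the characters match, else 1 + min(D[i-1][j], D[i][j-1], D[i-1][j-1]). Filling the table (rows: prefixes of 'rmyadui', columns: prefixes of 'yadvi'):
     ε  y  a  d  v  i
  ε  0  1  2  3  4  5
  r  1  1  2  3  4  5
  m  2  2  2  3  4  5
  y  3  2  3  3  4  5
  a  4  3  2  3  4  5
  d  5  4  3  2  3  4
  u  6  5  4  3  3  4
  i  7  6  5  4  4  3
The bottom-right entry gives D[7][5] = 3, so no sequence of fewer than 3 edits works. Backtracking through the table gives one optimal edit sequence (3 edits):
  rmyadui → myadui (del r @1)
  myadui → yadui (del m @1)
  yadui → yadvi (sub u→v @4)
Edit distance = 3.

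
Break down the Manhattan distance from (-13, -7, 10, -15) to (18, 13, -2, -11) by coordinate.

Σ|x_i - y_i| = |-13 - 18| + |-7 - 13| + |10 - (-2)| + |-15 - (-11)| = 31 + 20 + 12 + 4 = 67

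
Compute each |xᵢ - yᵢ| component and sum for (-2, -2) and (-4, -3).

Σ|x_i - y_i| = |-2 - (-4)| + |-2 - (-3)| = 2 + 1 = 3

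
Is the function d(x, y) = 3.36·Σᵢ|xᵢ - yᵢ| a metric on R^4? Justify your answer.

Yes. The L1 (Manhattan) norm induces a metric on R^4, and multiplying a metric by a positive constant 3.36 > 0 preserves all four axioms: non-negativity (3.36·||x-y|| ≥ 0), identity (3.36·||x-y|| = 0 ⟺ ||x-y|| = 0 ⟺ x = y), symmetry (||x-y|| = ||y-x||), and the triangle inequality (3.36·||x-z|| ≤ 3.36·||x-y|| + 3.36·||y-z||). So d is a metric.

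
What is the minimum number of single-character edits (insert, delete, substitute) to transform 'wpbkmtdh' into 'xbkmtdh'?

Let D[i][j] be the edit distance between the first i characters of 'wpbkmtdh' and the first j characters of 'xbkmtdh', with D[i][0] = i, D[0][j] = j, and D[i][j] = D[i-1][j-1] if the characters match, else 1 + min(D[i-1][j], D[i][j-1], D[i-1][j-1]). Filling the table (rows: prefixes of 'wpbkmtdh', columns: prefixes of 'xbkmtdh'):
     ε  x  b  k  m  t  d  h
  ε  0  1  2  3  4  5  6  7
  w  1  1  2  3  4  5  6  7
  p  2  2  2  3  4  5  6  7
  b  3  3  2  3  4  5  6  7
  k  4  4  3  2  3  4  5  6
  m  5  5  4  3  2  3  4  5
  t  6  6  5  4  3  2  3  4
  d  7  7  6  5  4  3  2  3
  h  8  8  7  6  5  4  3  2
The bottom-right entry gives D[8][7] = 2, so no sequence of fewer than 2 edits works. Backtracking through the table gives one optimal edit sequence (2 edits):
  wpbkmtdh → pbkmtdh (del w @1)
  pbkmtdh → xbkmtdh (sub p→x @1)
Edit distance = 2.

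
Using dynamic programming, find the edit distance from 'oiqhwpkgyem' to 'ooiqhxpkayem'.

Let D[i][j] be the edit distance between the first i characters of 'oiqhwpkgyem' and the first j characters of 'ooiqhxpkayem', with D[i][0] = i, D[0][j] = j, and D[i][j] = D[i-1][j-1] if the characters match, else 1 + min(D[i-1][j], D[i][j-1], D[i-1][j-1]). Filling the table (rows: prefixes of 'oiqhwpkgyem', columns: prefixes of 'ooiqhxpkayem'):
     ε  o  o  i  q  h  x  p  k  a  y  e  m
  ε  0  1  2  3  4  5  6  7  8  9 10 11 12
  o  1  0  1  2  3  4  5  6  7  8  9 10 11
  i  2  1  1  1  2  3  4  5  6  7  8  9 10
  q  3  2  2  2  1  2  3  4  5  6  7  8  9
  h  4  3  3  3  2  1  2  3  4  5  6  7  8
  w  5  4  4  4  3  2  2  3  4  5  6  7  8
  p  6  5  5  5  4  3  3  2  3  4  5  6  7
  k  7  6  6  6  5  4  4  3  2  3  4  5  6
  g  8  7  7  7  6  5  5  4  3  3  4  5  6
  y  9  8  8  8  7  6  6  5  4  4  3  4  5
  e 10  9  9  9  8  7  7  6  5  5  4  3  4
  m 11 10 10 10  9  8  8  7  6  6  5  4  3
The bottom-right entry gives D[11][12] = 3, so no sequence of fewer than 3 edits works. Backtracking through the table gives one optimal edit sequence (3 edits):
  oiqhwpkgyem → ooiqhwpkgyem (ins o @1)
  ooiqhwpkgyem → ooiqhxpkgyem (sub w→x @6)
  ooiqhxpkgyem → ooiqhxpkayem (sub g→a @9)
Edit distance = 3.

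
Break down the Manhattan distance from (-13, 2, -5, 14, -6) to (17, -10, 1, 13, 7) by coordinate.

Σ|x_i - y_i| = |-13 - 17| + |2 - (-10)| + |-5 - 1| + |14 - 13| + |-6 - 7| = 30 + 12 + 6 + 1 + 13 = 62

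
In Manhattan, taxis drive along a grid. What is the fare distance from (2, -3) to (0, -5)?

Σ|x_i - y_i| = |2 - 0| + |-3 - (-5)| = 2 + 2 = 4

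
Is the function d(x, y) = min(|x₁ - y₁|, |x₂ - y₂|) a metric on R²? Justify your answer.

No. d fails identity of indiscernibles: take x = (-5, 0) and y = (-5, 4). Then d(x,y) = min(|-5 - (-5)|, |0 - 4|) = min(0, 4) = 0, yet x ≠ y.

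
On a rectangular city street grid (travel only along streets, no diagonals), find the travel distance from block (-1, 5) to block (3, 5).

Σ|x_i - y_i| = |-1 - 3| + |5 - 5| = 4 + 0 = 4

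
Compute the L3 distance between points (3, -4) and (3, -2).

(Σ|x_i - y_i|^3)^(1/3) = (|3 - 3|^3 + |-4 - (-2)|^3)^(1/3)
= (0^3 + 2^3)^(1/3) = (0 + 8)^(1/3) = (8)^(1/3) = 2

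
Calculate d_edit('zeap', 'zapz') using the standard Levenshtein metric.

Let D[i][j] be the edit distance between the first i characters of 'zeap' and the first j characters of 'zapz', with D[i][0] = i, D[0][j] = j, and D[i][j] = D[i-1][j-1] if the characters match, else 1 + min(D[i-1][j], D[i][j-1], D[i-1][j-1]). Filling the table (rows: prefixes of 'zeap', columns: prefixes of 'zapz'):
     ε  z  a  p  z
  ε  0  1  2  3  4
  z  1  0  1  2  3
  e  2  1  1  2  3
  a  3  2  1  2  3
  p  4  3  2  1  2
The bottom-right entry gives D[4][4] = 2, so no sequence of fewer than 2 edits works. Backtracking through the table gives one optimal edit sequence (2 edits):
  zeap → zap (del e @2)
  zap → zapz (ins z @4)
Edit distance = 2.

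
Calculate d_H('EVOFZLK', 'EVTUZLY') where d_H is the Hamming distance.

Differing positions: 3, 4, 7. Hamming distance = 3.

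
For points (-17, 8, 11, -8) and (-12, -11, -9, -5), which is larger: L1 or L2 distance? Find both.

L1 = |-17 - (-12)| + |8 - (-11)| + |11 - (-9)| + |-8 - (-5)| = 5 + 19 + 20 + 3 = 47
L2 = √(5² + 19² + 20² + 3²) = √795 ≈ 28.1957
L1 ≥ L2 always (equality iff movement is along one axis); L1 > L2 here.
Ratio L1/L2 = 47/√795 ≈ 1.6669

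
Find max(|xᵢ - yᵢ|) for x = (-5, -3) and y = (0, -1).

max(|x_i - y_i|) = max(|-5 - 0|, |-3 - (-1)|) = max(5, 2) = 5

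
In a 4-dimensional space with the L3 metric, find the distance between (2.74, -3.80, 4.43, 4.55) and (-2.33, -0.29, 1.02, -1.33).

(Σ|x_i - y_i|^3)^(1/3) = (|2.74 - (-2.33)|^3 + |-3.8 - (-0.29)|^3 + |4.43 - 1.02|^3 + |4.55 - (-1.33)|^3)^(1/3)
= (5.07^3 + 3.51^3 + 3.41^3 + 5.88^3)^(1/3) ≈ (130.3238 + 43.2436 + 39.6518 + 203.2975)^(1/3) = (416.5167)^(1/3) ≈ 7.4681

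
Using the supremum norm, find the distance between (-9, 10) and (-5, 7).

max(|x_i - y_i|) = max(|-9 - (-5)|, |10 - 7|) = max(4, 3) = 4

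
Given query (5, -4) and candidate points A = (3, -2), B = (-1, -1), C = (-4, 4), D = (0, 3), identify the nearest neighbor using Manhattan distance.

Distances: d(A) = 4, d(B) = 9, d(C) = 17, d(D) = 12. Nearest: A = (3, -2) with distance 4.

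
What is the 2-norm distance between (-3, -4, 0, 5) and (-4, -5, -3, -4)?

(Σ|x_i - y_i|^2)^(1/2) = (|-3 - (-4)|^2 + |-4 - (-5)|^2 + |0 - (-3)|^2 + |5 - (-4)|^2)^(1/2)
= (1^2 + 1^2 + 3^2 + 9^2)^(1/2) = (1 + 1 + 9 + 81)^(1/2) = (92)^(1/2) ≈ 9.5917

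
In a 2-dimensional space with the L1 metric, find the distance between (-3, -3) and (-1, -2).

Σ|x_i - y_i| = |-3 - (-1)| + |-3 - (-2)| = 2 + 1 = 3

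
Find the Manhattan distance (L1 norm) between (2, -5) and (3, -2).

Σ|x_i - y_i| = |2 - 3| + |-5 - (-2)| = 1 + 3 = 4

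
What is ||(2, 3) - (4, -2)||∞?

max(|x_i - y_i|) = max(|2 - 4|, |3 - (-2)|) = max(2, 5) = 5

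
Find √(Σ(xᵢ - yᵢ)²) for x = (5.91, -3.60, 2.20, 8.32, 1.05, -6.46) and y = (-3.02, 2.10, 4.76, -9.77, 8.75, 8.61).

√(Σ(x_i - y_i)²) = √((5.91 - (-3.02))² + (-3.6 - 2.1)² + (2.2 - 4.76)² + (8.32 - (-9.77))² + (1.05 - 8.75)² + (-6.46 - 8.61)²)
= √(8.93² + (-5.7)² + (-2.56)² + 18.09² + (-7.7)² + (-15.07)²) = √(79.7449 + 32.49 + 6.5536 + 327.2481 + 59.29 + 227.1049) = √732.4315 ≈ 27.0635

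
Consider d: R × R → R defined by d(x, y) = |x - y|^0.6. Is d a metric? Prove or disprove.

Yes. With 0 < p = 0.6 ≤ 1, d(x,y) = |x-y|^0.6 is a metric on R. Non-negativity and symmetry are immediate; |x-y|^0.6 = 0 ⟺ |x-y| = 0 ⟺ x = y. For the triangle inequality, the function t ↦ t^0.6 is subadditive on [0,∞) when p ≤ 1, so |x-z|^0.6 ≤ (|x-y| + |y-z|)^0.6 ≤ |x-y|^0.6 + |y-z|^0.6.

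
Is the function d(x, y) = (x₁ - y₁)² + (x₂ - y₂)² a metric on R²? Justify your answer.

No. The squared Euclidean distance fails the triangle inequality. Counterexample: x = (0, 0), y = (1, 5), z = (2, 10). d(x,z) = 2² + 10² = 104, but d(x,y) + d(y,z) = (1² + 5²) + (1² + 5²) = 26 + 26 = 52. Since 104 > 52, the triangle inequality is violated. (Note: √d, the ordinary Euclidean distance, IS a metric.)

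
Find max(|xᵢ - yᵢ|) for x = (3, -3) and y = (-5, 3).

max(|x_i - y_i|) = max(|3 - (-5)|, |-3 - 3|) = max(8, 6) = 8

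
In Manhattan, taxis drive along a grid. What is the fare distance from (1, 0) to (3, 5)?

Σ|x_i - y_i| = |1 - 3| + |0 - 5| = 2 + 5 = 7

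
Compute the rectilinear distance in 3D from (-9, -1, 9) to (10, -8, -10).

Σ|x_i - y_i| = |-9 - 10| + |-1 - (-8)| + |9 - (-10)| = 19 + 7 + 19 = 45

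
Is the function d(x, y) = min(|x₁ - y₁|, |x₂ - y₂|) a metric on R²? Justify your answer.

No. d fails identity of indiscernibles: take x = (4, 0) and y = (4, 2). Then d(x,y) = min(|4 - 4|, |0 - 2|) = min(0, 2) = 0, yet x ≠ y.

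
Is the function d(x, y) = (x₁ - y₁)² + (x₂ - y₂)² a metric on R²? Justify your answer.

No. The squared Euclidean distance fails the triangle inequality. Counterexample: x = (0, 0), y = (5, 2), z = (10, 4). d(x,z) = 10² + 4² = 116, but d(x,y) + d(y,z) = (5² + 2²) + (5² + 2²) = 29 + 29 = 58. Since 116 > 58, the triangle inequality is violated. (Note: √d, the ordinary Euclidean distance, IS a metric.)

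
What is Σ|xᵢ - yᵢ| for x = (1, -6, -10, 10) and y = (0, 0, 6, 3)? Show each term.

Σ|x_i - y_i| = |1 - 0| + |-6 - 0| + |-10 - 6| + |10 - 3| = 1 + 6 + 16 + 7 = 30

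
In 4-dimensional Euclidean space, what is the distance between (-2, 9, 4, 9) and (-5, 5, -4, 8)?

√(Σ(x_i - y_i)²) = √((-2 - (-5))² + (9 - 5)² + (4 - (-4))² + (9 - 8)²)
= √(3² + 4² + 8² + 1²) = √(9 + 16 + 64 + 1) = √90 ≈ 9.4868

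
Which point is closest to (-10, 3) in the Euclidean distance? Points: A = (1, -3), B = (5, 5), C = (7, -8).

Distances: d(A) ≈ 12.53, d(B) ≈ 15.1327, d(C) ≈ 20.2485. Nearest: A = (1, -3) with distance 12.53.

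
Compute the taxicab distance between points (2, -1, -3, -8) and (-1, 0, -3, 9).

Σ|x_i - y_i| = |2 - (-1)| + |-1 - 0| + |-3 - (-3)| + |-8 - 9| = 3 + 1 + 0 + 17 = 21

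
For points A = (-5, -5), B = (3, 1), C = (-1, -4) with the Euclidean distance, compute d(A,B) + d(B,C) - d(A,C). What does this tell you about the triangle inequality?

d(A,B) = √(8² + 6²) = √100 = 10, d(B,C) = √(4² + 5²) = √41 ≈ 6.4031, d(A,C) = √(4² + 1²) = √17 ≈ 4.1231.
d(A,B) + d(B,C) - d(A,C) = 10 + 6.4031 - 4.1231 = 16.4031 - 4.1231 = 12.28 (to 4 decimal places). This is ≥ 0, so the triangle inequality holds for these points.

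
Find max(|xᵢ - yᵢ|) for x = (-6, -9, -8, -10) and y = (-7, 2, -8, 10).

max(|x_i - y_i|) = max(|-6 - (-7)|, |-9 - 2|, |-8 - (-8)|, |-10 - 10|) = max(1, 11, 0, 20) = 20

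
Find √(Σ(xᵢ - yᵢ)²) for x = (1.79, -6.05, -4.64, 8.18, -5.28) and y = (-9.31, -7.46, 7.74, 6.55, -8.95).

√(Σ(x_i - y_i)²) = √((1.79 - (-9.31))² + (-6.05 - (-7.46))² + (-4.64 - 7.74)² + (8.18 - 6.55)² + (-5.28 - (-8.95))²)
= √(11.1² + 1.41² + (-12.38)² + 1.63² + 3.67²) = √(123.21 + 1.9881 + 153.2644 + 2.6569 + 13.4689) = √294.5883 ≈ 17.1636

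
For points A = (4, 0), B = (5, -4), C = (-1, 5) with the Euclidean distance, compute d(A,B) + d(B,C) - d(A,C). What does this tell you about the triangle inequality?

d(A,B) = √(1² + 4²) = √17 ≈ 4.1231, d(B,C) = √(6² + 9²) = √117 ≈ 10.8167, d(A,C) = √(5² + 5²) = √50 ≈ 7.0711.
d(A,B) + d(B,C) - d(A,C) = 4.1231 + 10.8167 - 7.0711 = 14.9398 - 7.0711 = 7.8687 (to 4 decimal places). This is ≥ 0, so the triangle inequality holds for these points.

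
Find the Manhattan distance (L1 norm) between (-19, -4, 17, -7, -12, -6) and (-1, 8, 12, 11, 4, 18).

Σ|x_i - y_i| = |-19 - (-1)| + |-4 - 8| + |17 - 12| + |-7 - 11| + |-12 - 4| + |-6 - 18| = 18 + 12 + 5 + 18 + 16 + 24 = 93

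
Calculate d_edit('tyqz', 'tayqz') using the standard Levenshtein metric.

Let D[i][j] be the edit distance between the first i characters of 'tyqz' and the first j characters of 'tayqz', with D[i][0] = i, D[0][j] = j, and D[i][j] = D[i-1][j-1] if the characters match, else 1 + min(D[i-1][j], D[i][j-1], D[i-1][j-1]). Filling the table (rows: prefixes of 'tyqz', columns: prefixes of 'tayqz'):
     ε  t  a  y  q  z
  ε  0  1  2  3  4  5
  t  1  0  1  2  3  4
  y  2  1  1  1  2  3
  q  3  2  2  2  1  2
  z  4  3  3  3  2  1
The bottom-right entry gives D[4][5] = 1, so no sequence of fewer than 1 edit works. Backtracking through the table gives one optimal edit sequence (1 edit):
  tyqz → tayqz (ins a @2)
Edit distance = 1.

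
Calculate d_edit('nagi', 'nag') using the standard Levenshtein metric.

Let D[i][j] be the edit distance between the first i characters of 'nagi' and the first j characters of 'nag', with D[i][0] = i, D[0][j] = j, and D[i][j] = D[i-1][j-1] if the characters match, else 1 + min(D[i-1][j], D[i][j-1], D[i-1][j-1]). Filling the table (rows: prefixes of 'nagi', columns: prefixes of 'nag'):
     ε  n  a  g
  ε  0  1  2  3
  n  1  0  1  2
  a  2  1  0  1
  g  3  2  1  0
  i  4  3  2  1
The bottom-right entry gives D[4][3] = 1, so no sequence of fewer than 1 edit works. Backtracking through the table gives one optimal edit sequence (1 edit):
  nagi → nag (del i @4)
Edit distance = 1.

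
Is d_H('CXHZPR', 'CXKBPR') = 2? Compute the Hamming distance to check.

Differing positions: 3, 4. Hamming distance = 2, so the claim is true.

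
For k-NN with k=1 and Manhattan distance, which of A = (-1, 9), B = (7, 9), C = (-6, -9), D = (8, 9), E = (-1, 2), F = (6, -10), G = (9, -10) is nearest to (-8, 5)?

Distances: d(A) = 11, d(B) = 19, d(C) = 16, d(D) = 20, d(E) = 10, d(F) = 29, d(G) = 32. Nearest: E = (-1, 2) with distance 10.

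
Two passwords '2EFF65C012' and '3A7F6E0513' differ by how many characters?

Differing positions: 1, 2, 3, 6, 7, 8, 10. Hamming distance = 7.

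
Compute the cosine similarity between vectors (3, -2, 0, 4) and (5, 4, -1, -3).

With u = (3, -2, 0, 4), v = (5, 4, -1, -3):
u·v = 3·5 + (-2)·4 + 0·(-1) + 4·(-3) = 15 + (-8) + 0 + (-12) = -5.
|u| = √(3² + (-2)² + 0² + 4²) = √29, |v| = √(5² + 4² + (-1)² + (-3)²) = √51, so |u||v| = √(29·51) = √1479.
cos θ = (u·v)/(|u||v|) = -5/√1479 ≈ -0.13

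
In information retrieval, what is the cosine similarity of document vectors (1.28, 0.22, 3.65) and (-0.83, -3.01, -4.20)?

With u = (1.28, 0.22, 3.65), v = (-0.83, -3.01, -4.20):
u·v = 1.28·(-0.83) + 0.22·(-3.01) + 3.65·(-4.2) = (-1.0624) + (-0.6622) + (-15.33) = -17.0546.
|u| = √(1.28² + 0.22² + 3.65²) = √(1.6384 + 0.0484 + 13.3225) = √15.0093, |v| = √((-0.83)² + (-3.01)² + (-4.2)²) = √(0.6889 + 9.0601 + 17.64) = √27.389.
cos θ = (u·v)/(|u||v|) = -17.0546/(√15.0093·√27.389) ≈ -0.8411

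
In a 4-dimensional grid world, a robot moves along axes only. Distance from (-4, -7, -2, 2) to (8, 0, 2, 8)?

Σ|x_i - y_i| = |-4 - 8| + |-7 - 0| + |-2 - 2| + |2 - 8| = 12 + 7 + 4 + 6 = 29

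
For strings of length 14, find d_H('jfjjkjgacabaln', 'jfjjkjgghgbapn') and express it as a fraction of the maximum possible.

Differing positions: 8, 9, 10, 13. Hamming distance = 4. The maximum possible Hamming distance for length-14 strings is 14, so d_H/14 = 4/14 ≈ 0.2857.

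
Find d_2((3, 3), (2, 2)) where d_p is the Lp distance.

(Σ|x_i - y_i|^2)^(1/2) = (|3 - 2|^2 + |3 - 2|^2)^(1/2)
= (1^2 + 1^2)^(1/2) = (1 + 1)^(1/2) = (2)^(1/2) ≈ 1.4142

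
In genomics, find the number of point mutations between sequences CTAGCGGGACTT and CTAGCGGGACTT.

Differing positions: none. Hamming distance = 0.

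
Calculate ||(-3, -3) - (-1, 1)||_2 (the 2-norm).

(Σ|x_i - y_i|^2)^(1/2) = (|-3 - (-1)|^2 + |-3 - 1|^2)^(1/2)
= (2^2 + 4^2)^(1/2) = (4 + 16)^(1/2) = (20)^(1/2) ≈ 4.4721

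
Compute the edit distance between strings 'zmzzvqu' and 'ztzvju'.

Let D[i][j] be the edit distance between the first i characters of 'zmzzvqu' and the first j characters of 'ztzvju', with D[i][0] = i, D[0][j] = j, and D[i][j] = D[i-1][j-1] if the characters match, else 1 + min(D[i-1][j], D[i][j-1], D[i-1][j-1]). Filling the table (rows: prefixes of 'zmzzvqu', columns: prefixes of 'ztzvju'):
     ε  z  t  z  v  j  u
  ε  0  1  2  3  4  5  6
  z  1  0  1  2  3  4  5
  m  2  1  1  2  3  4  5
  z  3  2  2  1  2  3  4
  z  4  3  3  2  2  3  4
  v  5  4  4  3  2  3  4
  q  6  5  5  4  3  3  4
  u  7  6  6  5  4  4  3
The bottom-right entry gives D[7][6] = 3, so no sequence of fewer than 3 edits works. Backtracking through the table gives one optimal edit sequence (3 edits):
  zmzzvqu → zzzvqu (del m @2)
  zzzvqu → ztzvqu (sub z→t @2)
  ztzvqu → ztzvju (sub q→j @5)
Edit distance = 3.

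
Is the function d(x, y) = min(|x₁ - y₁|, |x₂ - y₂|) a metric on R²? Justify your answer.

No. d fails identity of indiscernibles: take x = (5, 0) and y = (5, 5). Then d(x,y) = min(|5 - 5|, |0 - 5|) = min(0, 5) = 0, yet x ≠ y.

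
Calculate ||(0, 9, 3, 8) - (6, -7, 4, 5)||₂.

√(Σ(x_i - y_i)²) = √((0 - 6)² + (9 - (-7))² + (3 - 4)² + (8 - 5)²)
= √((-6)² + 16² + (-1)² + 3²) = √(36 + 256 + 1 + 9) = √302 ≈ 17.3781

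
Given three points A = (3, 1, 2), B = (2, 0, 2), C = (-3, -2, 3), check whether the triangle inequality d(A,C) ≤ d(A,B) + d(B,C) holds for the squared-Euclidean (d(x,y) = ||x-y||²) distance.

d(A,B) = 1² + 1² + 0² = 2, d(B,C) = 5² + 2² + 1² = 30, d(A,C) = 6² + 3² + 1² = 46.
d(A,C) = 46 > 2 + 30 = 32. Triangle inequality is VIOLATED. (Squared-Euclidean is not a metric — this is a counterexample.)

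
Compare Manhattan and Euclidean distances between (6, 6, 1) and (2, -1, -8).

L1 = |6 - 2| + |6 - (-1)| + |1 - (-8)| = 4 + 7 + 9 = 20
L2 = √(4² + 7² + 9²) = √146 ≈ 12.083
L1 ≥ L2 always (equality iff movement is along one axis); L1 > L2 here.
Ratio L1/L2 = 20/√146 ≈ 1.6552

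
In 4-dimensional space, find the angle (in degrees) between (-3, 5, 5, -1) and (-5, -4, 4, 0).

With u = (-3, 5, 5, -1), v = (-5, -4, 4, 0):
u·v = (-3)·(-5) + 5·(-4) + 5·4 + (-1)·0 = 15 + (-20) + 20 + 0 = 15.
|u| = √((-3)² + 5² + 5² + (-1)²) = √60, |v| = √((-5)² + (-4)² + 4² + 0²) = √57, so |u||v| = √(60·57) = √3420.
cos θ = (u·v)/(|u||v|) = 15/√3420 ≈ 0.256495
θ = arccos(0.256495) ≈ 75.14°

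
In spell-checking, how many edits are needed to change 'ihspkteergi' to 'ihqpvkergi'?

Let D[i][j] be the edit distance between the first i characters of 'ihspkteergi' and the first j characters of 'ihqpvkergi', with D[i][0] = i, D[0][j] = j, and D[i][j] = D[i-1][j-1] if the characters match, else 1 + min(D[i-1][j], D[i][j-1], D[i-1][j-1]). Filling the table (rows: prefixes of 'ihspkteergi', columns: prefixes of 'ihqpvkergi'):
     ε  i  h  q  p  v  k  e  r  g  i
  ε  0  1  2  3  4  5  6  7  8  9 10
  i  1  0  1  2  3  4  5  6  7  8  9
  h  2  1  0  1  2  3  4  5  6  7  8
  s  3  2  1  1  2  3  4  5  6  7  8
  p  4  3  2  2  1  2  3  4  5  6  7
  k  5  4  3  3  2  2  2  3  4  5  6
  t  6  5  4  4  3  3  3  3  4  5  6
  e  7  6  5  5  4  4  4  3  4  5  6
  e  8  7  6  6  5  5  5  4  4  5  6
  r  9  8  7  7  6  6  6  5  4  5  6
  g 10  9  8  8  7  7  7  6  5  4  5
  i 11 10  9  9  8  8  8  7  6  5  4
The bottom-right entry gives D[11][10] = 4, so no sequence of fewer than 4 edits works. Backtracking through the table gives one optimal edit sequence (4 edits):
  ihspkteergi → ihqpkteergi (sub s→q @3)
  ihqpkteergi → ihqpteergi (del k @5)
  ihqpteergi → ihqpveergi (sub t→v @5)
  ihqpveergi → ihqpvkergi (sub e→k @6)
Edit distance = 4.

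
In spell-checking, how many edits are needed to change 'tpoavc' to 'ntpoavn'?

Let D[i][j] be the edit distance between the first i characters of 'tpoavc' and the first j characters of 'ntpoavn', with D[i][0] = i, D[0][j] = j, and D[i][j] = D[i-1][j-1] if the characters match, else 1 + min(D[i-1][j], D[i][j-1], D[i-1][j-1]). Filling the table (rows: prefixes of 'tpoavc', columns: prefixes of 'ntpoavn'):
     ε  n  t  p  o  a  v  n
  ε  0  1  2  3  4  5  6  7
  t  1  1  1  2  3  4  5  6
  p  2  2  2  1  2  3  4  5
  o  3  3  3  2  1  2  3  4
  a  4  4  4  3  2  1  2  3
  v  5  5  5  4  3  2  1  2
  c  6  6  6  5  4  3  2  2
The bottom-right entry gives D[6][7] = 2, so no sequence of fewer than 2 edits works. Backtracking through the table gives one optimal edit sequence (2 edits):
  tpoavc → ntpoavc (ins n @1)
  ntpoavc → ntpoavn (sub c→n @7)
Edit distance = 2.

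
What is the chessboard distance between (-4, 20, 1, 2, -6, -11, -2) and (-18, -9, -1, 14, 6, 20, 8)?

max(|x_i - y_i|) = max(|-4 - (-18)|, |20 - (-9)|, |1 - (-1)|, |2 - 14|, |-6 - 6|, |-11 - 20|, |-2 - 8|) = max(14, 29, 2, 12, 12, 31, 10) = 31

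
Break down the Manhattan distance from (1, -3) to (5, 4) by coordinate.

Σ|x_i - y_i| = |1 - 5| + |-3 - 4| = 4 + 7 = 11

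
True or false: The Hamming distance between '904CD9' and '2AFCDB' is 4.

Differing positions: 1, 2, 3, 6. Hamming distance = 4, so the claim is true.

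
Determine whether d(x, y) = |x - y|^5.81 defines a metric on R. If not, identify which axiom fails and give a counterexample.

No. d(x,y) = |x-y|^5.81 fails the triangle inequality since p = 5.81 > 1. Counterexample: x = -1, y = 8, z = 15. d(x,z) = |-1 - 15|^5.81 = 16^5.81 ≈ 9906884.4876, but d(x,y) + d(y,z) = 9^5.81 + 7^5.81 ≈ 350065.2324 + 81286.7224 = 431351.9548. Since 9906884.4876 > 431351.9548, the triangle inequality is violated.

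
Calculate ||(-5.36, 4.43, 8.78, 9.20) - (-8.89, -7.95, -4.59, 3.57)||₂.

√(Σ(x_i - y_i)²) = √((-5.36 - (-8.89))² + (4.43 - (-7.95))² + (8.78 - (-4.59))² + (9.2 - 3.57)²)
= √(3.53² + 12.38² + 13.37² + 5.63²) = √(12.4609 + 153.2644 + 178.7569 + 31.6969) = √376.1791 ≈ 19.3953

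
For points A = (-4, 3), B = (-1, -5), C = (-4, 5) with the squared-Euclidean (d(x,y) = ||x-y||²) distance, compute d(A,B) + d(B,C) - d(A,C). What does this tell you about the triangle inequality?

d(A,B) = 3² + 8² = 73, d(B,C) = 3² + 10² = 109, d(A,C) = 0² + 2² = 4.
d(A,B) + d(B,C) - d(A,C) = 73 + 109 - 4 = 182 - 4 = 178. This is ≥ 0, so the triangle inequality holds for these points.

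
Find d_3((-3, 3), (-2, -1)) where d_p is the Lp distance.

(Σ|x_i - y_i|^3)^(1/3) = (|-3 - (-2)|^3 + |3 - (-1)|^3)^(1/3)
= (1^3 + 4^3)^(1/3) = (1 + 64)^(1/3) = (65)^(1/3) ≈ 4.0207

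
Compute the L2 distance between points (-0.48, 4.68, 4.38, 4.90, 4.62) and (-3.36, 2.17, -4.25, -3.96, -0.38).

(Σ|x_i - y_i|^2)^(1/2) = (|-0.48 - (-3.36)|^2 + |4.68 - 2.17|^2 + |4.38 - (-4.25)|^2 + |4.9 - (-3.96)|^2 + |4.62 - (-0.38)|^2)^(1/2)
= (2.88^2 + 2.51^2 + 8.63^2 + 8.86^2 + 5^2)^(1/2) = (8.2944 + 6.3001 + 74.4769 + 78.4996 + 25)^(1/2) = (192.571)^(1/2) ≈ 13.877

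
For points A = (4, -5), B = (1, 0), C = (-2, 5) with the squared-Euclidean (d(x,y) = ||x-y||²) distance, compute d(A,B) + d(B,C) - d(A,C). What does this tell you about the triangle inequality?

d(A,B) = 3² + 5² = 34, d(B,C) = 3² + 5² = 34, d(A,C) = 6² + 10² = 136.
d(A,B) + d(B,C) - d(A,C) = 34 + 34 - 136 = 68 - 136 = -68. This is < 0, so the triangle inequality FAILS for these points (squared-Euclidean is not a metric).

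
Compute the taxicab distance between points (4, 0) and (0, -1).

Σ|x_i - y_i| = |4 - 0| + |0 - (-1)| = 4 + 1 = 5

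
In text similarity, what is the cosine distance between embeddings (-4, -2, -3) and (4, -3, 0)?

With u = (-4, -2, -3), v = (4, -3, 0):
u·v = (-4)·4 + (-2)·(-3) + (-3)·0 = (-16) + 6 + 0 = -10.
|u| = √((-4)² + (-2)² + (-3)²) = √29, |v| = √(4² + (-3)² + 0²) = √25, so |u||v| = √(29·25) = √725.
cos θ = (u·v)/(|u||v|) = -10/√725 ≈ -0.3714
Cosine distance = 1 - cos θ ≈ 1 - (-0.3714) = 1.3714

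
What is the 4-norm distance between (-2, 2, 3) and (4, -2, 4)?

(Σ|x_i - y_i|^4)^(1/4) = (|-2 - 4|^4 + |2 - (-2)|^4 + |3 - 4|^4)^(1/4)
= (6^4 + 4^4 + 1^4)^(1/4) = (1296 + 256 + 1)^(1/4) = (1553)^(1/4) ≈ 6.2776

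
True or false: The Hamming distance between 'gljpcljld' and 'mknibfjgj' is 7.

Differing positions: 1, 2, 3, 4, 5, 6, 8, 9. Hamming distance = 8, so the claim that d_H = 7 is false.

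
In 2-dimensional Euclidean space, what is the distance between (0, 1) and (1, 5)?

√(Σ(x_i - y_i)²) = √((0 - 1)² + (1 - 5)²)
= √((-1)² + (-4)²) = √(1 + 16) = √17 ≈ 4.1231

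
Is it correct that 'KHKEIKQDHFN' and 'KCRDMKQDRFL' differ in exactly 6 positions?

Differing positions: 2, 3, 4, 5, 9, 11. Hamming distance = 6, so the claim is true.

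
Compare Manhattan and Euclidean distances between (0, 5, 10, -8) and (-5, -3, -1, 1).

L1 = |0 - (-5)| + |5 - (-3)| + |10 - (-1)| + |-8 - 1| = 5 + 8 + 11 + 9 = 33
L2 = √(5² + 8² + 11² + 9²) = √291 ≈ 17.0587
L1 ≥ L2 always (equality iff movement is along one axis); L1 > L2 here.
Ratio L1/L2 = 33/√291 ≈ 1.9345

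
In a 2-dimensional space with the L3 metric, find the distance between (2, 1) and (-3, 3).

(Σ|x_i - y_i|^3)^(1/3) = (|2 - (-3)|^3 + |1 - 3|^3)^(1/3)
= (5^3 + 2^3)^(1/3) = (125 + 8)^(1/3) = (133)^(1/3) ≈ 5.1045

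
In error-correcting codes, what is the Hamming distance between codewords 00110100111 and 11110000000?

Differing positions: 1, 2, 6, 9, 10, 11. Hamming distance = 6.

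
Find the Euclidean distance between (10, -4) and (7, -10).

√(Σ(x_i - y_i)²) = √((10 - 7)² + (-4 - (-10))²)
= √(3² + 6²) = √(9 + 36) = √45 ≈ 6.7082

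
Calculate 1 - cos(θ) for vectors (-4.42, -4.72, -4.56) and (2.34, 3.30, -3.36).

With u = (-4.42, -4.72, -4.56), v = (2.34, 3.30, -3.36):
u·v = (-4.42)·2.34 + (-4.72)·3.3 + (-4.56)·(-3.36) = (-10.3428) + (-15.576) + 15.3216 = -10.5972.
|u| = √((-4.42)² + (-4.72)² + (-4.56)²) = √(19.5364 + 22.2784 + 20.7936) = √62.6084, |v| = √(2.34² + 3.3² + (-3.36)²) = √(5.4756 + 10.89 + 11.2896) = √27.6552.
cos θ = (u·v)/(|u||v|) = -10.5972/(√62.6084·√27.6552) ≈ -0.2547
Cosine distance = 1 - cos θ ≈ 1 - (-0.2547) = 1.2547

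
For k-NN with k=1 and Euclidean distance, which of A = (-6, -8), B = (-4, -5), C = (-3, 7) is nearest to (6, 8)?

Distances: d(A) = 20, d(B) ≈ 16.4012, d(C) ≈ 9.0554. Nearest: C = (-3, 7) with distance 9.0554.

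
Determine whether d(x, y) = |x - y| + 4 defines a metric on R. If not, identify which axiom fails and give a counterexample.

No. d fails identity of indiscernibles (specifically d(x,x) = 0): d(-6, -6) = |-6 - (-6)| + 4 = 0 + 4 = 4 ≠ 0.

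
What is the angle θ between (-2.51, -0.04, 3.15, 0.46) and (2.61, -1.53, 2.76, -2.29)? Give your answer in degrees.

With u = (-2.51, -0.04, 3.15, 0.46), v = (2.61, -1.53, 2.76, -2.29):
u·v = (-2.51)·2.61 + (-0.04)·(-1.53) + 3.15·2.76 + 0.46·(-2.29) = (-6.5511) + 0.0612 + 8.694 + (-1.0534) = 1.1507.
|u| = √((-2.51)² + (-0.04)² + 3.15² + 0.46²) = √(6.3001 + 0.0016 + 9.9225 + 0.2116) = √16.4358, |v| = √(2.61² + (-1.53)² + 2.76² + (-2.29)²) = √(6.8121 + 2.3409 + 7.6176 + 5.2441) = √22.0147.
cos θ = (u·v)/(|u||v|) = 1.1507/(√16.4358·√22.0147) ≈ 0.060494
θ = arccos(0.060494) ≈ 86.53°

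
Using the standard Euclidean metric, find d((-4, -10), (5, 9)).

√(Σ(x_i - y_i)²) = √((-4 - 5)² + (-10 - 9)²)
= √((-9)² + (-19)²) = √(81 + 361) = √442 ≈ 21.0238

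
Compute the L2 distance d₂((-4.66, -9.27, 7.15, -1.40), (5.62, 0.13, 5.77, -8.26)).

√(Σ(x_i - y_i)²) = √((-4.66 - 5.62)² + (-9.27 - 0.13)² + (7.15 - 5.77)² + (-1.4 - (-8.26))²)
= √((-10.28)² + (-9.4)² + 1.38² + 6.86²) = √(105.6784 + 88.36 + 1.9044 + 47.0596) = √243.0024 ≈ 15.5885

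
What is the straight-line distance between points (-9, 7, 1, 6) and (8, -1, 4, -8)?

√(Σ(x_i - y_i)²) = √((-9 - 8)² + (7 - (-1))² + (1 - 4)² + (6 - (-8))²)
= √((-17)² + 8² + (-3)² + 14²) = √(289 + 64 + 9 + 196) = √558 ≈ 23.622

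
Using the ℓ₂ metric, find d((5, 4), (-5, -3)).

√(Σ(x_i - y_i)²) = √((5 - (-5))² + (4 - (-3))²)
= √(10² + 7²) = √(100 + 49) = √149 ≈ 12.2066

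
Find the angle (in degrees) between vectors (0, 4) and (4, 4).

With u = (0, 4), v = (4, 4):
u·v = 0·4 + 4·4 = 0 + 16 = 16.
|u| = √(0² + 4²) = √16, |v| = √(4² + 4²) = √32, so |u||v| = √(16·32) = √512.
cos θ = (u·v)/(|u||v|) = 16/√512 ≈ 0.707107
θ = arccos(0.707107) ≈ 45°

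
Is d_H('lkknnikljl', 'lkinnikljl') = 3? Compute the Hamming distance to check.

Differing positions: 3. Hamming distance = 1, so the claim that d_H = 3 is false.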